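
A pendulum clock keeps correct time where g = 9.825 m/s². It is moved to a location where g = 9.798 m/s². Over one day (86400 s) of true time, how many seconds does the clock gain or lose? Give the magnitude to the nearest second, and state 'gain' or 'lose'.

The clock's period scales as T ∝ 1/√g, so T'/T = √(9.825/9.798) = 1.00138.
In 86400 s of true time the clock registers 86400/1.00138 = 86281.2 s, so it loses 119 s.

lose 119 s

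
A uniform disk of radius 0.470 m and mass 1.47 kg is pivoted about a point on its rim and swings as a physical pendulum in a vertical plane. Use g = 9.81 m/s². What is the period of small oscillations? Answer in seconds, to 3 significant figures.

I_cm = ½mr² = 0.1624 kg·m². The pivot is at distance d = 0.470 m from the centre of mass.
By the parallel-axis theorem, I = I_cm + md² = 0.1624 + 0.3247 = 0.4871 kg·m².
T = 2π√(I/(mgd)) = 2π√(0.4871/(1.47 × 9.81 × 0.470)) = 1.68 s.

1.68 s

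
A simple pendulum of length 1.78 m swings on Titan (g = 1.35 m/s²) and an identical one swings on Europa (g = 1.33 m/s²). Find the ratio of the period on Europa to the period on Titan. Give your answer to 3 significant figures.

T ∝ 1/√g, so T₂/T₁ = √(g₁/g₂) = √(1.35/1.33) = 1.01.

1.01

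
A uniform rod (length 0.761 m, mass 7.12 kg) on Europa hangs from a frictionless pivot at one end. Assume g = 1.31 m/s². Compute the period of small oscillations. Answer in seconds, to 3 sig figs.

For a physical pendulum T = 2π√(I/(mgd)), with d = 0.3805 m from pivot to centre of mass.
I_cm = mL²/12 = 7.12 × 0.761²/12 = 0.3436 kg·m²; I = I_cm + md² = 0.3436 + 7.12 × 0.3805² = 1.374 kg·m².
T = 2π√(1.374/(7.12 × 1.31 × 0.3805)) = 3.91 s.

3.91 s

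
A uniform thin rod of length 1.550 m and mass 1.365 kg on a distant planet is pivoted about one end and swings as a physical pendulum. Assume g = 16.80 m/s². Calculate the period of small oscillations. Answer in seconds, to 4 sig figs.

1.558 s

For a physical pendulum T = 2π√(I/(mgd)), with d = 0.77500 m from pivot to centre of mass.
I_cm = mL²/12 = 1.365 × 1.550²/12 = 0.27328 kg·m²; I = I_cm + md² = 0.27328 + 1.365 × 0.77500² = 1.0931 kg·m².
T = 2π√(1.0931/(1.365 × 16.80 × 0.77500)) = 1.558 s.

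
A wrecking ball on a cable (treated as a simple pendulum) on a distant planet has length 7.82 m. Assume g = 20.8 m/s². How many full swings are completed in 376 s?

97

T = 2π√(L/g) = 2π√(7.82/20.8) = 3.853 s.
Number of complete oscillations = ⌊376/3.853⌋ = ⌊97.60⌋ = 97.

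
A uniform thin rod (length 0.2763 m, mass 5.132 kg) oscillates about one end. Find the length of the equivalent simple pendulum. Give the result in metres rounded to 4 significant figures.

0.1842 m

The equivalent simple-pendulum length is L_eq = I/(md), where I is about the pivot and d = 0.13815 m.
I_cm = (1/12)mL² = 0.032649 kg·m², so I = I_cm + md² = 0.032649 + 0.097946 = 0.13060 kg·m².
L_eq = 0.13060/(5.132 × 0.13815) = 0.1842 m.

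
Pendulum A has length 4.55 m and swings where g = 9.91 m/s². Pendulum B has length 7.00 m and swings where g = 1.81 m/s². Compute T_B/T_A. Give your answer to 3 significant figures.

2.90

T = 2π√(L/g), so T_B/T_A = √((L_B/g_B)/(L_A/g_A)) = √((7.00/1.81)/(4.55/9.91)) = 2.90.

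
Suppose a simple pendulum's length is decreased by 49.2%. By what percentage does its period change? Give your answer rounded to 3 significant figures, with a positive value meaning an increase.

T ∝ √L, so T'/T = √(0.5080) = 0.7127.
Percentage change in T = (0.7127 − 1) × 100% = -28.7%.

-28.7%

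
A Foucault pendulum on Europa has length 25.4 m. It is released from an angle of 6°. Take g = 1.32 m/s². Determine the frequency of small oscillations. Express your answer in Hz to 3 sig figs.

T = 2π√(L/g) = 2π√(25.4/1.32) = 27.56 s, so f = 1/T = 0.0363 Hz.

0.0363 Hz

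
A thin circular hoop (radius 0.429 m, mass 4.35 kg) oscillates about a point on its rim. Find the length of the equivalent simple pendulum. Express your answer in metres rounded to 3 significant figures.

The equivalent simple-pendulum length is L_eq = I/(md), where I is about the pivot and d = 0.4290 m.
I_cm = mR² = 0.8006 kg·m², so I = I_cm + md² = 0.8006 + 0.8006 = 1.601 kg·m².
L_eq = 1.601/(4.35 × 0.4290) = 0.858 m.

0.858 m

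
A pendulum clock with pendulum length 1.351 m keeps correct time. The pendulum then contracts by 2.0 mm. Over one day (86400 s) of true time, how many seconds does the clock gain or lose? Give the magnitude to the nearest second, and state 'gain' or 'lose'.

T ∝ √L, so T'/T = √(1.34900/1.351) = 0.999260.
In 86400 s of true time the clock registers 86400/0.999260 = 86464.0 s, so it gains 64 s.

gain 64 s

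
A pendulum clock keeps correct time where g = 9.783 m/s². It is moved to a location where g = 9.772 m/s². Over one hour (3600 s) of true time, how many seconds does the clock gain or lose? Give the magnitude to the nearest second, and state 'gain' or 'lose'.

The clock's period scales as T ∝ 1/√g, so T'/T = √(9.783/9.772) = 1.00056.
In 3600 s of true time the clock registers 3600/1.00056 = 3598.0 s, so it loses 2 s.

lose 2 s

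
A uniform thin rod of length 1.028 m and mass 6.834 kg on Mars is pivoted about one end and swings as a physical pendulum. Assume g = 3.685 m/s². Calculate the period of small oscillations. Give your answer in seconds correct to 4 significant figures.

2.710 s

For a physical pendulum T = 2π√(I/(mgd)), with d = 0.51400 m from pivot to centre of mass.
I_cm = mL²/12 = 6.834 × 1.028²/12 = 0.60184 kg·m²; I = I_cm + md² = 0.60184 + 6.834 × 0.51400² = 2.4074 kg·m².
T = 2π√(2.4074/(6.834 × 3.685 × 0.51400)) = 2.710 s.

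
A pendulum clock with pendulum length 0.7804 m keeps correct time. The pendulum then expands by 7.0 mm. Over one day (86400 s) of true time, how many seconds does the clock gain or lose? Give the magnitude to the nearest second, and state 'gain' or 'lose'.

T ∝ √L, so T'/T = √(0.78740/0.7804) = 1.00447.
In 86400 s of true time the clock registers 86400/1.00447 = 86015.1 s, so it loses 385 s.

lose 385 s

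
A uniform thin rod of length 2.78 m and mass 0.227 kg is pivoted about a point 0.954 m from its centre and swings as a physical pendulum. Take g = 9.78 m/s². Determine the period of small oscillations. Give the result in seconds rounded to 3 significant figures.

2.56 s

For a physical pendulum T = 2π√(I/(mgd)), with d = 0.9540 m from pivot to centre of mass.
I_cm = mL²/12 = 0.227 × 2.78²/12 = 0.1462 kg·m²; I = I_cm + md² = 0.1462 + 0.227 × 0.9540² = 0.3528 kg·m².
T = 2π√(0.3528/(0.227 × 9.78 × 0.9540)) = 2.56 s.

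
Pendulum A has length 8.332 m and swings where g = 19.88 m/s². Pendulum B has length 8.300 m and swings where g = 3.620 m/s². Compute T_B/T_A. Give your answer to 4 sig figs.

T = 2π√(L/g), so T_B/T_A = √((L_B/g_B)/(L_A/g_A)) = √((8.300/3.620)/(8.332/19.88)) = 2.339.

2.339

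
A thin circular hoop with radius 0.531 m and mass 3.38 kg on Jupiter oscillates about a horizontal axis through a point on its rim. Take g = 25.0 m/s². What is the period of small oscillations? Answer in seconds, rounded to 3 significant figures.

1.30 s

I_cm = mr² = 0.9530 kg·m². The pivot is at distance d = 0.531 m from the centre of mass.
By the parallel-axis theorem, I = I_cm + md² = 0.9530 + 0.9530 = 1.906 kg·m².
T = 2π√(I/(mgd)) = 2π√(1.906/(3.38 × 25.0 × 0.531)) = 1.30 s.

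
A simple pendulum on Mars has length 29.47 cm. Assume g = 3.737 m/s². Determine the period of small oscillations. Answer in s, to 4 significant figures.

T = 2π√(L/g) = 2π√(0.2947/3.737) = 2π × 0.28082 = 1.764 s.

1.764 s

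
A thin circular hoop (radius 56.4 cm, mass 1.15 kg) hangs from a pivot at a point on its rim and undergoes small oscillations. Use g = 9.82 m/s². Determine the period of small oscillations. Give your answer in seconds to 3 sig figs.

I_cm = mr² = 0.3658 kg·m². The pivot is at distance d = 0.564 m from the centre of mass.
By the parallel-axis theorem, I = I_cm + md² = 0.3658 + 0.3658 = 0.7316 kg·m².
T = 2π√(I/(mgd)) = 2π√(0.7316/(1.15 × 9.82 × 0.564)) = 2.13 s.

2.13 s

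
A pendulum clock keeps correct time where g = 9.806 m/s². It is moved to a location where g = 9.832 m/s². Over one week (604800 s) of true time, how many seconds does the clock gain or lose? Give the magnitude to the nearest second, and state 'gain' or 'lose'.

The clock's period scales as T ∝ 1/√g, so T'/T = √(9.806/9.832) = 0.998677.
In 604800 s of true time the clock registers 604800/0.998677 = 605601.3 s, so it gains 801 s.

gain 801 s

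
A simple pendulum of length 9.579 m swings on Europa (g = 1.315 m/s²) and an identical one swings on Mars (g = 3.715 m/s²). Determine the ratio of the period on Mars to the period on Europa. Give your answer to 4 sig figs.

T ∝ 1/√g, so T₂/T₁ = √(g₁/g₂) = √(1.315/3.715) = 0.5950.

0.5950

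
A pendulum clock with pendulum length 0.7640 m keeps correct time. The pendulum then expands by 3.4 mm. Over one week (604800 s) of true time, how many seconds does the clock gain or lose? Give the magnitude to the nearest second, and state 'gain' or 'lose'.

T ∝ √L, so T'/T = √(0.76740/0.7640) = 1.00222.
In 604800 s of true time the clock registers 604800/1.00222 = 603458.7 s, so it loses 1341 s.

lose 1341 s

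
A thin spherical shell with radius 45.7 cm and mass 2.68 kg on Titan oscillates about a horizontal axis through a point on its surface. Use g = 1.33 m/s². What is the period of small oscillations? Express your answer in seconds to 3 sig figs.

4.75 s

I_cm = (2/3)mr² = 0.3731 kg·m². The pivot is at distance d = 0.457 m from the centre of mass.
By the parallel-axis theorem, I = I_cm + md² = 0.3731 + 0.5597 = 0.9329 kg·m².
T = 2π√(I/(mgd)) = 2π√(0.9329/(2.68 × 1.33 × 0.457)) = 4.75 s.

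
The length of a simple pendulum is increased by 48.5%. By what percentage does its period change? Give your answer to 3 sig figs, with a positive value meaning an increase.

21.9%

T ∝ √L, so T'/T = √(1.485) = 1.219.
Percentage change in T = (1.219 − 1) × 100% = 21.9%.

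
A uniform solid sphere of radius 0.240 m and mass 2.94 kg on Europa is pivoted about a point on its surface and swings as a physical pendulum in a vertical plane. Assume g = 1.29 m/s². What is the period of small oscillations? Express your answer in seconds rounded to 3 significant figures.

I_cm = (2/5)mr² = 0.06774 kg·m². The pivot is at distance d = 0.240 m from the centre of mass.
By the parallel-axis theorem, I = I_cm + md² = 0.06774 + 0.1693 = 0.2371 kg·m².
T = 2π√(I/(mgd)) = 2π√(0.2371/(2.94 × 1.29 × 0.240)) = 3.21 s.

3.21 s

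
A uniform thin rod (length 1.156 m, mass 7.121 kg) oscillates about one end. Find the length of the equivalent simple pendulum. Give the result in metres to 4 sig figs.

0.7707 m

The equivalent simple-pendulum length is L_eq = I/(md), where I is about the pivot and d = 0.57800 m.
I_cm = (1/12)mL² = 0.79300 kg·m², so I = I_cm + md² = 0.79300 + 2.3790 = 3.1720 kg·m².
L_eq = 3.1720/(7.121 × 0.57800) = 0.7707 m.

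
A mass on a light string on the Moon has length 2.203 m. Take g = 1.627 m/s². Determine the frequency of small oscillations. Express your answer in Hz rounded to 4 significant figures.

0.1368 Hz

T = 2π√(L/g) = 2π√(2.203/1.627) = 7.3113 s, so f = 1/T = 0.1368 Hz.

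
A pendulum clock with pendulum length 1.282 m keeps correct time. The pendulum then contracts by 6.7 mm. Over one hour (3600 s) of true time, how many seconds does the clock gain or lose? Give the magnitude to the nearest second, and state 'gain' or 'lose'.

gain 9 s

T ∝ √L, so T'/T = √(1.27530/1.282) = 0.997383.
In 3600 s of true time the clock registers 3600/0.997383 = 3609.4 s, so it gains 9 s.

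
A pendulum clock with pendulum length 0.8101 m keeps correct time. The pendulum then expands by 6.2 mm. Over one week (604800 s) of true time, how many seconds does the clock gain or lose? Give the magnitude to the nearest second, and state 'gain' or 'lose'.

T ∝ √L, so T'/T = √(0.81630/0.8101) = 1.00382.
In 604800 s of true time the clock registers 604800/1.00382 = 602498.8 s, so it loses 2301 s.

lose 2301 s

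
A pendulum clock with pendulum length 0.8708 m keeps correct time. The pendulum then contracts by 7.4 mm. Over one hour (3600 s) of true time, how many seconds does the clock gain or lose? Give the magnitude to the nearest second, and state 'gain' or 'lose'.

T ∝ √L, so T'/T = √(0.86340/0.8708) = 0.995742.
In 3600 s of true time the clock registers 3600/0.995742 = 3615.4 s, so it gains 15 s.

gain 15 s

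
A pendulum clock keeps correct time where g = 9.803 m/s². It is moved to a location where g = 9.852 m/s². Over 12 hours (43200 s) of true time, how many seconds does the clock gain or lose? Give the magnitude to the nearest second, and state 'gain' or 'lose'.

gain 108 s

The clock's period scales as T ∝ 1/√g, so T'/T = √(9.803/9.852) = 0.997510.
In 43200 s of true time the clock registers 43200/0.997510 = 43307.8 s, so it gains 108 s.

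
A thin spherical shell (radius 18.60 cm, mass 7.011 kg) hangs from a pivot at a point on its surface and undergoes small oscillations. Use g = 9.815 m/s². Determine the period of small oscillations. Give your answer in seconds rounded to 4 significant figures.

1.117 s

I_cm = (2/3)mr² = 0.16170 kg·m². The pivot is at distance d = 0.1860 m from the centre of mass.
By the parallel-axis theorem, I = I_cm + md² = 0.16170 + 0.24255 = 0.40425 kg·m².
T = 2π√(I/(mgd)) = 2π√(0.40425/(7.011 × 9.815 × 0.1860)) = 1.117 s.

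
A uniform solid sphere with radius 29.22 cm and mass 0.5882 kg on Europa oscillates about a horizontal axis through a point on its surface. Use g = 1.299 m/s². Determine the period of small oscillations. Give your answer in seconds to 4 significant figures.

I_cm = (2/5)mr² = 0.020088 kg·m². The pivot is at distance d = 0.2922 m from the centre of mass.
By the parallel-axis theorem, I = I_cm + md² = 0.020088 + 0.050221 = 0.070309 kg·m².
T = 2π√(I/(mgd)) = 2π√(0.070309/(0.5882 × 1.299 × 0.2922)) = 3.526 s.

3.526 s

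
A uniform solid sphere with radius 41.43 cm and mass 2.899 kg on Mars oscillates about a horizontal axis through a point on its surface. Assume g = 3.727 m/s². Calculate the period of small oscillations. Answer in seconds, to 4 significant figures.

2.479 s

I_cm = (2/5)mr² = 0.19904 kg·m². The pivot is at distance d = 0.4143 m from the centre of mass.
By the parallel-axis theorem, I = I_cm + md² = 0.19904 + 0.49760 = 0.69664 kg·m².
T = 2π√(I/(mgd)) = 2π√(0.69664/(2.899 × 3.727 × 0.4143)) = 2.479 s.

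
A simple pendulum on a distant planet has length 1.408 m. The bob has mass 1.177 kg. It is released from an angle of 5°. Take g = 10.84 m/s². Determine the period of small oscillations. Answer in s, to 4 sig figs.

T = 2π√(L/g) = 2π√(1.408/10.84) = 2π × 0.36040 = 2.264 s.

2.264 s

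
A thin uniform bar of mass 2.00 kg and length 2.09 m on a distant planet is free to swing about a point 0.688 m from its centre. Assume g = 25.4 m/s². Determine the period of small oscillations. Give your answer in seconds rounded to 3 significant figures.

For a physical pendulum T = 2π√(I/(mgd)), with d = 0.6880 m from pivot to centre of mass.
I_cm = mL²/12 = 2.00 × 2.09²/12 = 0.7280 kg·m²; I = I_cm + md² = 0.7280 + 2.00 × 0.6880² = 1.675 kg·m².
T = 2π√(1.675/(2.00 × 25.4 × 0.6880)) = 1.38 s.

1.38 s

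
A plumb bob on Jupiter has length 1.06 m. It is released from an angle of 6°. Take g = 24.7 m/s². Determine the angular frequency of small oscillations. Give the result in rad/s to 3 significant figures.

4.83 rad/s

ω = √(g/L) = √(24.7/1.06) = 4.83 rad/s.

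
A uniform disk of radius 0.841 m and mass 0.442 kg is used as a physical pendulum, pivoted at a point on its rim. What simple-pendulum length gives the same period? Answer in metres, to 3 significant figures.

1.26 m

The equivalent simple-pendulum length is L_eq = I/(md), where I is about the pivot and d = 0.8410 m.
I_cm = ½mR² = 0.1563 kg·m², so I = I_cm + md² = 0.1563 + 0.3126 = 0.4689 kg·m².
L_eq = 0.4689/(0.442 × 0.8410) = 1.26 m.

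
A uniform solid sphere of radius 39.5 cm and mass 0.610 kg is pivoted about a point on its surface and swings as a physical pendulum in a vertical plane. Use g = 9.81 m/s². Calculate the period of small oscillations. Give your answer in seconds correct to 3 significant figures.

1.49 s

I_cm = (2/5)mr² = 0.03807 kg·m². The pivot is at distance d = 0.395 m from the centre of mass.
By the parallel-axis theorem, I = I_cm + md² = 0.03807 + 0.09518 = 0.1332 kg·m².
T = 2π√(I/(mgd)) = 2π√(0.1332/(0.610 × 9.81 × 0.395)) = 1.49 s.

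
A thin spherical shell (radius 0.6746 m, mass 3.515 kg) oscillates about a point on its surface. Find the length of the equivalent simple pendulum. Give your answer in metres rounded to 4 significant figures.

The equivalent simple-pendulum length is L_eq = I/(md), where I is about the pivot and d = 0.67460 m.
I_cm = (2/3)mR² = 1.0664 kg·m², so I = I_cm + md² = 1.0664 + 1.5996 = 2.6660 kg·m².
L_eq = 2.6660/(3.515 × 0.67460) = 1.124 m.

1.124 m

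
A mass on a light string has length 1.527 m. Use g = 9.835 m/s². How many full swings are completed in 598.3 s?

T = 2π√(L/g) = 2π√(1.527/9.835) = 2.4758 s.
Number of complete oscillations = ⌊598.3/2.4758⌋ = ⌊241.66⌋ = 241.

241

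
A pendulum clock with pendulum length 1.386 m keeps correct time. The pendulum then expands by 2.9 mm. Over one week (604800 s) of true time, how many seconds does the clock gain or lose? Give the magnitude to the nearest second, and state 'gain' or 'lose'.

T ∝ √L, so T'/T = √(1.38890/1.386) = 1.00105.
In 604800 s of true time the clock registers 604800/1.00105 = 604168.3 s, so it loses 632 s.

lose 632 s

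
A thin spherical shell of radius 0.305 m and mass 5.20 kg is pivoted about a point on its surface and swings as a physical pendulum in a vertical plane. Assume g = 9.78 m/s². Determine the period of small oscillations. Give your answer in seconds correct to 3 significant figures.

1.43 s

I_cm = (2/3)mr² = 0.3225 kg·m². The pivot is at distance d = 0.305 m from the centre of mass.
By the parallel-axis theorem, I = I_cm + md² = 0.3225 + 0.4837 = 0.8062 kg·m².
T = 2π√(I/(mgd)) = 2π√(0.8062/(5.20 × 9.78 × 0.305)) = 1.43 s.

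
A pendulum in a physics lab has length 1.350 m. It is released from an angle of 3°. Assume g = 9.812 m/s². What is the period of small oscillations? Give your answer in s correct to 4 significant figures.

2.331 s

T = 2π√(L/g) = 2π√(1.350/9.812) = 2π × 0.37093 = 2.331 s.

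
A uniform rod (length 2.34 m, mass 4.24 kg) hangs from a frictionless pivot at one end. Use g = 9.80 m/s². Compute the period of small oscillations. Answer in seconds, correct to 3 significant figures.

For a physical pendulum T = 2π√(I/(mgd)), with d = 1.170 m from pivot to centre of mass.
I_cm = mL²/12 = 4.24 × 2.34²/12 = 1.935 kg·m²; I = I_cm + md² = 1.935 + 4.24 × 1.170² = 7.739 kg·m².
T = 2π√(7.739/(4.24 × 9.80 × 1.170)) = 2.51 s.

2.51 s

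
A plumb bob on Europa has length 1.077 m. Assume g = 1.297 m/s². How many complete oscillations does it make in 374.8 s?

T = 2π√(L/g) = 2π√(1.077/1.297) = 5.7256 s.
Number of complete oscillations = ⌊374.8/5.7256⌋ = ⌊65.461⌋ = 65.

65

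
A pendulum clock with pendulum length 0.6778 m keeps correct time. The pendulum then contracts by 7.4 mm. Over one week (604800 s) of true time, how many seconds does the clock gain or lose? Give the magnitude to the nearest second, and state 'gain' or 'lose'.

T ∝ √L, so T'/T = √(0.67040/0.6778) = 0.994526.
In 604800 s of true time the clock registers 604800/0.994526 = 608128.8 s, so it gains 3329 s.

gain 3329 s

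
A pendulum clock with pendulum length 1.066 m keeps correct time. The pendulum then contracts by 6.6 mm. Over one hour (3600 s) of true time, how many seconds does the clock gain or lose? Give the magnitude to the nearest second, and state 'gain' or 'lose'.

T ∝ √L, so T'/T = √(1.05940/1.066) = 0.996900.
In 3600 s of true time the clock registers 3600/0.996900 = 3611.2 s, so it gains 11 s.

gain 11 s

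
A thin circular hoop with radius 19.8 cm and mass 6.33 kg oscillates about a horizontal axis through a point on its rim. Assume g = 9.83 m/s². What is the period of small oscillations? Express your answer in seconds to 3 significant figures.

1.26 s

I_cm = mr² = 0.2482 kg·m². The pivot is at distance d = 0.198 m from the centre of mass.
By the parallel-axis theorem, I = I_cm + md² = 0.2482 + 0.2482 = 0.4963 kg·m².
T = 2π√(I/(mgd)) = 2π√(0.4963/(6.33 × 9.83 × 0.198)) = 1.26 s.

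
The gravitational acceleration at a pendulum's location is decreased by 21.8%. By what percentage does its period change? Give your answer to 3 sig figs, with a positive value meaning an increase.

13.1%

T ∝ 1/√g, so T'/T = 1/√(0.7820) = 1.131.
Percentage change in T = (1.131 − 1) × 100% = 13.1%.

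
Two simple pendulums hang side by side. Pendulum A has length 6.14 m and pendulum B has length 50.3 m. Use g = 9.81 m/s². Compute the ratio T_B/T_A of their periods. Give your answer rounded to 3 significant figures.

2.86

T ∝ √L, so T_B/T_A = √(L_B/L_A) = √(50.3/6.14) = 2.86.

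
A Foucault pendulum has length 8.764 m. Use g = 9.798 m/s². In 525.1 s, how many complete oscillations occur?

T = 2π√(L/g) = 2π√(8.764/9.798) = 5.9424 s.
Number of complete oscillations = ⌊525.1/5.9424⌋ = ⌊88.365⌋ = 88.

88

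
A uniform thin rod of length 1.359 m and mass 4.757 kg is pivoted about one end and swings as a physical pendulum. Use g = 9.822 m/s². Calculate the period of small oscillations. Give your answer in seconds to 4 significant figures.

For a physical pendulum T = 2π√(I/(mgd)), with d = 0.67950 m from pivot to centre of mass.
I_cm = mL²/12 = 4.757 × 1.359²/12 = 0.73213 kg·m²; I = I_cm + md² = 0.73213 + 4.757 × 0.67950² = 2.9285 kg·m².
T = 2π√(2.9285/(4.757 × 9.822 × 0.67950)) = 1.908 s.

1.908 s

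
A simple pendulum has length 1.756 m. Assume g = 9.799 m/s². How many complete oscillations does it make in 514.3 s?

193

T = 2π√(L/g) = 2π√(1.756/9.799) = 2.6598 s.
Number of complete oscillations = ⌊514.3/2.6598⌋ = ⌊193.36⌋ = 193.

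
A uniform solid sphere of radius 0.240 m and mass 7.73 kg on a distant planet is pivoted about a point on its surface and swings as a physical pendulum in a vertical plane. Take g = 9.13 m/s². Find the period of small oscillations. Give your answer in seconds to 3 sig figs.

I_cm = (2/5)mr² = 0.1781 kg·m². The pivot is at distance d = 0.240 m from the centre of mass.
By the parallel-axis theorem, I = I_cm + md² = 0.1781 + 0.4452 = 0.6233 kg·m².
T = 2π√(I/(mgd)) = 2π√(0.6233/(7.73 × 9.13 × 0.240)) = 1.21 s.

1.21 s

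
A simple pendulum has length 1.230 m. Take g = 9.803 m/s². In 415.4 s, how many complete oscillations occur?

186

T = 2π√(L/g) = 2π√(1.230/9.803) = 2.2256 s.
Number of complete oscillations = ⌊415.4/2.2256⌋ = ⌊186.64⌋ = 186.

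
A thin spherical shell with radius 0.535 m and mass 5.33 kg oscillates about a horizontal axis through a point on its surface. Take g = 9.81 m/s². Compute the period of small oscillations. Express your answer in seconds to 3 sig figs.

1.89 s

I_cm = (2/3)mr² = 1.017 kg·m². The pivot is at distance d = 0.535 m from the centre of mass.
By the parallel-axis theorem, I = I_cm + md² = 1.017 + 1.526 = 2.543 kg·m².
T = 2π√(I/(mgd)) = 2π√(2.543/(5.33 × 9.81 × 0.535)) = 1.89 s.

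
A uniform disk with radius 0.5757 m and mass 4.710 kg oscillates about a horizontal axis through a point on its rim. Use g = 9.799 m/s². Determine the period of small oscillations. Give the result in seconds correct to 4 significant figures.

1.865 s

I_cm = ½mr² = 0.78052 kg·m². The pivot is at distance d = 0.5757 m from the centre of mass.
By the parallel-axis theorem, I = I_cm + md² = 0.78052 + 1.5610 = 2.3416 kg·m².
T = 2π√(I/(mgd)) = 2π√(2.3416/(4.710 × 9.799 × 0.5757)) = 1.865 s.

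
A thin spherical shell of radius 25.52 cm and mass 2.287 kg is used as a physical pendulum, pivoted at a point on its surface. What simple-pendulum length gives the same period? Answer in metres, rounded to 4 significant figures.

0.4253 m

The equivalent simple-pendulum length is L_eq = I/(md), where I is about the pivot and d = 0.25520 m.
I_cm = (2/3)mR² = 0.099297 kg·m², so I = I_cm + md² = 0.099297 + 0.14895 = 0.24824 kg·m².
L_eq = 0.24824/(2.287 × 0.25520) = 0.4253 m.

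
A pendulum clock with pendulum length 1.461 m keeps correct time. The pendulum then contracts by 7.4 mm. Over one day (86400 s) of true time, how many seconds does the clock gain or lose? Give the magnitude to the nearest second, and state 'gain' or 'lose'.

T ∝ √L, so T'/T = √(1.45360/1.461) = 0.997464.
In 86400 s of true time the clock registers 86400/0.997464 = 86619.6 s, so it gains 220 s.

gain 220 s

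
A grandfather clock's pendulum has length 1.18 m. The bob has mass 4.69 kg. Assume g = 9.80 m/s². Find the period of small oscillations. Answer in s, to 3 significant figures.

T = 2π√(L/g) = 2π√(1.18/9.80) = 2π × 0.3470 = 2.18 s.

2.18 s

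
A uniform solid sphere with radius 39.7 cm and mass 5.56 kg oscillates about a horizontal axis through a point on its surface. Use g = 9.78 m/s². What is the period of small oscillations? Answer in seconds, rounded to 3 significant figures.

I_cm = (2/5)mr² = 0.3505 kg·m². The pivot is at distance d = 0.397 m from the centre of mass.
By the parallel-axis theorem, I = I_cm + md² = 0.3505 + 0.8763 = 1.227 kg·m².
T = 2π√(I/(mgd)) = 2π√(1.227/(5.56 × 9.78 × 0.397)) = 1.50 s.

1.50 s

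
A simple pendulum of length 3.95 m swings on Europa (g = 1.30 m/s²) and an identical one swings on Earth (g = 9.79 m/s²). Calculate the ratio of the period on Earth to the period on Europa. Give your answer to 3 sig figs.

T ∝ 1/√g, so T₂/T₁ = √(g₁/g₂) = √(1.30/9.79) = 0.364.

0.364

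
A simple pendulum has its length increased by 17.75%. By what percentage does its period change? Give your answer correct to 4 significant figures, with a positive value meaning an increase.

T ∝ √L, so T'/T = √(1.1775) = 1.0851.
Percentage change in T = (1.0851 − 1) × 100% = 8.513%.

8.513%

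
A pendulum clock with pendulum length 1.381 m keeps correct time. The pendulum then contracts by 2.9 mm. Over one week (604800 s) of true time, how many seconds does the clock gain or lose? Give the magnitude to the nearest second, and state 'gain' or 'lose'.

T ∝ √L, so T'/T = √(1.37810/1.381) = 0.998949.
In 604800 s of true time the clock registers 604800/0.998949 = 605436.0 s, so it gains 636 s.

gain 636 s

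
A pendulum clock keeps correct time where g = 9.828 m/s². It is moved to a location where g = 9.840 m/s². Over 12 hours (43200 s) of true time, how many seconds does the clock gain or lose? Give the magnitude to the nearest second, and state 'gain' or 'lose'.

The clock's period scales as T ∝ 1/√g, so T'/T = √(9.828/9.840) = 0.999390.
In 43200 s of true time the clock registers 43200/0.999390 = 43226.4 s, so it gains 26 s.

gain 26 s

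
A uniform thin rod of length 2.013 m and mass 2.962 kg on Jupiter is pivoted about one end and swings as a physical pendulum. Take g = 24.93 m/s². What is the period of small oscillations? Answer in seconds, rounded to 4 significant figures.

1.458 s

For a physical pendulum T = 2π√(I/(mgd)), with d = 1.0065 m from pivot to centre of mass.
I_cm = mL²/12 = 2.962 × 2.013²/12 = 1.0002 kg·m²; I = I_cm + md² = 1.0002 + 2.962 × 1.0065² = 4.0008 kg·m².
T = 2π√(4.0008/(2.962 × 24.93 × 1.0065)) = 1.458 s.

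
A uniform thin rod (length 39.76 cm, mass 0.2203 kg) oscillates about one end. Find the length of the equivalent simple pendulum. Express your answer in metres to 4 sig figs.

0.2651 m

The equivalent simple-pendulum length is L_eq = I/(md), where I is about the pivot and d = 0.19880 m.
I_cm = (1/12)mL² = 0.0029022 kg·m², so I = I_cm + md² = 0.0029022 + 0.0087066 = 0.011609 kg·m².
L_eq = 0.011609/(0.2203 × 0.19880) = 0.2651 m.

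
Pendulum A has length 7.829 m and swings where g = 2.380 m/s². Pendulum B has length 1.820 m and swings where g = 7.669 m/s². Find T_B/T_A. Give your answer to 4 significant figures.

0.2686

T = 2π√(L/g), so T_B/T_A = √((L_B/g_B)/(L_A/g_A)) = √((1.820/7.669)/(7.829/2.380)) = 0.2686.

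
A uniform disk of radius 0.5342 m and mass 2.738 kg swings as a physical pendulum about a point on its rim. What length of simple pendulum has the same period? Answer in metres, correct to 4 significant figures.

The equivalent simple-pendulum length is L_eq = I/(md), where I is about the pivot and d = 0.53420 m.
I_cm = ½mR² = 0.39067 kg·m², so I = I_cm + md² = 0.39067 + 0.78134 = 1.1720 kg·m².
L_eq = 1.1720/(2.738 × 0.53420) = 0.8013 m.

0.8013 m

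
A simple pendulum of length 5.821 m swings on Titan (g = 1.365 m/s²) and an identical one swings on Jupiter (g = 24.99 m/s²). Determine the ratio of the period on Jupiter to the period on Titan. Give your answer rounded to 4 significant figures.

T ∝ 1/√g, so T₂/T₁ = √(g₁/g₂) = √(1.365/24.99) = 0.2337.

0.2337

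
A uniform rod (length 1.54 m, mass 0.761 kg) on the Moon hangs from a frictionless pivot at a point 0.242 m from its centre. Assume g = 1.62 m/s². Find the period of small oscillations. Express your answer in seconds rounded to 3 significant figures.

For a physical pendulum T = 2π√(I/(mgd)), with d = 0.2420 m from pivot to centre of mass.
I_cm = mL²/12 = 0.761 × 1.54²/12 = 0.1504 kg·m²; I = I_cm + md² = 0.1504 + 0.761 × 0.2420² = 0.1950 kg·m².
T = 2π√(0.1950/(0.761 × 1.62 × 0.2420)) = 5.08 s.

5.08 s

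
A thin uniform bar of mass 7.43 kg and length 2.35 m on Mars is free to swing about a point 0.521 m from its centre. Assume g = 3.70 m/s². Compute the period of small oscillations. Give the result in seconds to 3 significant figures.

For a physical pendulum T = 2π√(I/(mgd)), with d = 0.5210 m from pivot to centre of mass.
I_cm = mL²/12 = 7.43 × 2.35²/12 = 3.419 kg·m²; I = I_cm + md² = 3.419 + 7.43 × 0.5210² = 5.436 kg·m².
T = 2π√(5.436/(7.43 × 3.70 × 0.5210)) = 3.87 s.

3.87 s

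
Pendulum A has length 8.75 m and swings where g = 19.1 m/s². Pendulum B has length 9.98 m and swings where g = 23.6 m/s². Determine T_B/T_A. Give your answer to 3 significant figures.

0.961

T = 2π√(L/g), so T_B/T_A = √((L_B/g_B)/(L_A/g_A)) = √((9.98/23.6)/(8.75/19.1)) = 0.961.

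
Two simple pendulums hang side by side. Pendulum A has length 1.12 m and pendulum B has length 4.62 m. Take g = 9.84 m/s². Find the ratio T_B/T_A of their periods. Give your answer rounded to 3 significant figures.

2.03

T ∝ √L, so T_B/T_A = √(L_B/L_A) = √(4.62/1.12) = 2.03.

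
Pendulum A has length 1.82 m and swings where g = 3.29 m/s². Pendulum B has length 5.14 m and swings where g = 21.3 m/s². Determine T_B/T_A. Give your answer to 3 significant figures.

T = 2π√(L/g), so T_B/T_A = √((L_B/g_B)/(L_A/g_A)) = √((5.14/21.3)/(1.82/3.29)) = 0.660.

0.660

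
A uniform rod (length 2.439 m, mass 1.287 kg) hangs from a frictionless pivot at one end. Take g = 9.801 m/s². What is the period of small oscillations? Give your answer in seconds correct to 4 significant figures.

For a physical pendulum T = 2π√(I/(mgd)), with d = 1.2195 m from pivot to centre of mass.
I_cm = mL²/12 = 1.287 × 2.439²/12 = 0.63800 kg·m²; I = I_cm + md² = 0.63800 + 1.287 × 1.2195² = 2.5520 kg·m².
T = 2π√(2.5520/(1.287 × 9.801 × 1.2195)) = 2.559 s.

2.559 s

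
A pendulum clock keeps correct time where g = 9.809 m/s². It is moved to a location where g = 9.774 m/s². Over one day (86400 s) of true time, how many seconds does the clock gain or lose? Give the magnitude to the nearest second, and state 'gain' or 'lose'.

The clock's period scales as T ∝ 1/√g, so T'/T = √(9.809/9.774) = 1.00179.
In 86400 s of true time the clock registers 86400/1.00179 = 86245.7 s, so it loses 154 s.

lose 154 s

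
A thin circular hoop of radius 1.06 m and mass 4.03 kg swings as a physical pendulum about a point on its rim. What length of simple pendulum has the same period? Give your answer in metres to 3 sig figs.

The equivalent simple-pendulum length is L_eq = I/(md), where I is about the pivot and d = 1.060 m.
I_cm = mR² = 4.528 kg·m², so I = I_cm + md² = 4.528 + 4.528 = 9.056 kg·m².
L_eq = 9.056/(4.03 × 1.060) = 2.12 m.

2.12 m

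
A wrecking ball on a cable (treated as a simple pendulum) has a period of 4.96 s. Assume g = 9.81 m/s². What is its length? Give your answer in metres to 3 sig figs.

From T = 2π√(L/g), L = gT²/(4π²) = 9.81 × 4.960²/(4π²) = 6.11 m.

6.11 m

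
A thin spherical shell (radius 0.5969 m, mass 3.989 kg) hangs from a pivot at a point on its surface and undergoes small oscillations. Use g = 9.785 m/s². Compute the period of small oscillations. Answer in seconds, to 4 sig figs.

I_cm = (2/3)mr² = 0.94749 kg·m². The pivot is at distance d = 0.5969 m from the centre of mass.
By the parallel-axis theorem, I = I_cm + md² = 0.94749 + 1.4212 = 2.3687 kg·m².
T = 2π√(I/(mgd)) = 2π√(2.3687/(3.989 × 9.785 × 0.5969)) = 2.003 s.

2.003 s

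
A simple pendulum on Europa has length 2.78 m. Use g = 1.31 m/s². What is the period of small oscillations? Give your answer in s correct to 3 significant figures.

9.15 s

T = 2π√(L/g) = 2π√(2.78/1.31) = 2π × 1.457 = 9.15 s.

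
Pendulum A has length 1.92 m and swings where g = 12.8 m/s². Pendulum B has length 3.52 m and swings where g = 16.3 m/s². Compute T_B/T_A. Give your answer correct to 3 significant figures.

1.20

T = 2π√(L/g), so T_B/T_A = √((L_B/g_B)/(L_A/g_A)) = √((3.52/16.3)/(1.92/12.8)) = 1.20.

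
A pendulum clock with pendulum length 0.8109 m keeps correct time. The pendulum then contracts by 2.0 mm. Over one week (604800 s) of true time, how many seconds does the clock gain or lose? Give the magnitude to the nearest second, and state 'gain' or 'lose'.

gain 747 s

T ∝ √L, so T'/T = √(0.80890/0.8109) = 0.998766.
In 604800 s of true time the clock registers 604800/0.998766 = 605547.2 s, so it gains 747 s.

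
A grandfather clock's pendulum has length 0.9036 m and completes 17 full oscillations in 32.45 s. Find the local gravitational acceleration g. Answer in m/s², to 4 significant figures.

9.790 m/s²

T = 32.45/17 = 1.9088 s.
From T = 2π√(L/g), g = 4π²L/T² = 4π² × 0.9036/1.9088² = 9.790 m/s².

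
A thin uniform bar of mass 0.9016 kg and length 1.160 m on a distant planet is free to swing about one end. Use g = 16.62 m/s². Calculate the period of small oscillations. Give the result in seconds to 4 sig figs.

1.355 s

For a physical pendulum T = 2π√(I/(mgd)), with d = 0.58000 m from pivot to centre of mass.
I_cm = mL²/12 = 0.9016 × 1.160²/12 = 0.10110 kg·m²; I = I_cm + md² = 0.10110 + 0.9016 × 0.58000² = 0.40440 kg·m².
T = 2π√(0.40440/(0.9016 × 16.62 × 0.58000)) = 1.355 s.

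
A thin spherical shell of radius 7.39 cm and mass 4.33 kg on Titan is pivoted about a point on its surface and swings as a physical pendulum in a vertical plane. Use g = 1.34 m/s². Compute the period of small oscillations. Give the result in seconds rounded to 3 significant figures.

I_cm = (2/3)mr² = 0.01576 kg·m². The pivot is at distance d = 0.0739 m from the centre of mass.
By the parallel-axis theorem, I = I_cm + md² = 0.01576 + 0.02365 = 0.03941 kg·m².
T = 2π√(I/(mgd)) = 2π√(0.03941/(4.33 × 1.34 × 0.0739)) = 1.90 s.

1.90 s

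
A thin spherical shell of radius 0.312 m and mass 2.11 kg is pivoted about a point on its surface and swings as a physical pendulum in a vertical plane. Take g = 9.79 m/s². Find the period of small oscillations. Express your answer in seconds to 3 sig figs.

1.45 s

I_cm = (2/3)mr² = 0.1369 kg·m². The pivot is at distance d = 0.312 m from the centre of mass.
By the parallel-axis theorem, I = I_cm + md² = 0.1369 + 0.2054 = 0.3423 kg·m².
T = 2π√(I/(mgd)) = 2π√(0.3423/(2.11 × 9.79 × 0.312)) = 1.45 s.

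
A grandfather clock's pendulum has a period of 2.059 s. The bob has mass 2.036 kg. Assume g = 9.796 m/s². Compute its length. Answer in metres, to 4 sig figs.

1.052 m

From T = 2π√(L/g), L = gT²/(4π²) = 9.796 × 2.0590²/(4π²) = 1.052 m.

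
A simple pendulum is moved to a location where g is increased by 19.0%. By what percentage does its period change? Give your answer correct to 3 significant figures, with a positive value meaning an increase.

-8.33%

T ∝ 1/√g, so T'/T = 1/√(1.190) = 0.9167.
Percentage change in T = (0.9167 − 1) × 100% = -8.33%.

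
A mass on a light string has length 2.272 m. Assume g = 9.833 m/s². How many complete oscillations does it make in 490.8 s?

162

T = 2π√(L/g) = 2π√(2.272/9.833) = 3.0202 s.
Number of complete oscillations = ⌊490.8/3.0202⌋ = ⌊162.50⌋ = 162.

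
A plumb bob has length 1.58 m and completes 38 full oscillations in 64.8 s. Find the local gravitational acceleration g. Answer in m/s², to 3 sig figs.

T = 64.8/38 = 1.705 s.
From T = 2π√(L/g), g = 4π²L/T² = 4π² × 1.58/1.705² = 21.5 m/s².

21.5 m/s²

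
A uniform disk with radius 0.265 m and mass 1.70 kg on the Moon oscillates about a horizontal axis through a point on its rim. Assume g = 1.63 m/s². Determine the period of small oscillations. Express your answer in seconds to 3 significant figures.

3.10 s

I_cm = ½mr² = 0.05969 kg·m². The pivot is at distance d = 0.265 m from the centre of mass.
By the parallel-axis theorem, I = I_cm + md² = 0.05969 + 0.1194 = 0.1791 kg·m².
T = 2π√(I/(mgd)) = 2π√(0.1791/(1.70 × 1.63 × 0.265)) = 3.10 s.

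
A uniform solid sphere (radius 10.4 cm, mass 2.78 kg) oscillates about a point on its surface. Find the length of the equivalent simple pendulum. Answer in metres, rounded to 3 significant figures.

The equivalent simple-pendulum length is L_eq = I/(md), where I is about the pivot and d = 0.1040 m.
I_cm = (2/5)mR² = 0.01203 kg·m², so I = I_cm + md² = 0.01203 + 0.03007 = 0.04210 kg·m².
L_eq = 0.04210/(2.78 × 0.1040) = 0.146 m.

0.146 m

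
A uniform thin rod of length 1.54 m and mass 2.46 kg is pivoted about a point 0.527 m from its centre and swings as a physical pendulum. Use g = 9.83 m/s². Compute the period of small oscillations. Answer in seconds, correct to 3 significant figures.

For a physical pendulum T = 2π√(I/(mgd)), with d = 0.5270 m from pivot to centre of mass.
I_cm = mL²/12 = 2.46 × 1.54²/12 = 0.4862 kg·m²; I = I_cm + md² = 0.4862 + 2.46 × 0.5270² = 1.169 kg·m².
T = 2π√(1.169/(2.46 × 9.83 × 0.5270)) = 1.90 s.

1.90 s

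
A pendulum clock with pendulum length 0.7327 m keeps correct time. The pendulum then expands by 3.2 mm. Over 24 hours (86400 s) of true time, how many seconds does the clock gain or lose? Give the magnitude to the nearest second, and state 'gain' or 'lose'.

lose 188 s

T ∝ √L, so T'/T = √(0.73590/0.7327) = 1.00218.
In 86400 s of true time the clock registers 86400/1.00218 = 86211.9 s, so it loses 188 s.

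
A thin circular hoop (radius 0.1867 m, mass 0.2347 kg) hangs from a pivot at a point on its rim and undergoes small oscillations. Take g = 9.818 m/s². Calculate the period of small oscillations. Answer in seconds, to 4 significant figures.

1.225 s

I_cm = mr² = 0.0081809 kg·m². The pivot is at distance d = 0.1867 m from the centre of mass.
By the parallel-axis theorem, I = I_cm + md² = 0.0081809 + 0.0081809 = 0.016362 kg·m².
T = 2π√(I/(mgd)) = 2π√(0.016362/(0.2347 × 9.818 × 0.1867)) = 1.225 s.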